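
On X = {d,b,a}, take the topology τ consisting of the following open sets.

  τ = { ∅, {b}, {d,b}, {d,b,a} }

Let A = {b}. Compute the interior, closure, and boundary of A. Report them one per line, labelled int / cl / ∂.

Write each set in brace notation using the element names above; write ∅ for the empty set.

opens ⊆ A: ∅, {b}; union → int = {b}
complement {d,a}; its interior ∅; cl(A) = X∖∅ = {d,b,a}
boundary = {d,b,a} ∖ {b} = {d,a}

int(A) = {b}
cl(A)  = {d,b,a}
∂A     = {d,a}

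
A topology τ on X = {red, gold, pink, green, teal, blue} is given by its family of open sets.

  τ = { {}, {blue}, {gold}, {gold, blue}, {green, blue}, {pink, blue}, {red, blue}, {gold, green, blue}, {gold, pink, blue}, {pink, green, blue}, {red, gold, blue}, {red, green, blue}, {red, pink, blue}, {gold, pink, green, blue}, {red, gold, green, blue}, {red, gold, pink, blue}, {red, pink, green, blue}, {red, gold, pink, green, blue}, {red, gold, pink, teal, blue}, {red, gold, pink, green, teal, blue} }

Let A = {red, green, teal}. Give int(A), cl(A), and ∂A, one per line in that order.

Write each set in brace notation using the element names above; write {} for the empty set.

int(A) = {}
cl(A)  = {red, green, teal}
∂A     = {red, green, teal}

open subsets of A: {}; so int(A) = {}
closure: X∖int(X∖A) = X∖{gold, pink, blue} = {red, green, teal}
∂A = {red, green, teal} minus {} = {red, green, teal}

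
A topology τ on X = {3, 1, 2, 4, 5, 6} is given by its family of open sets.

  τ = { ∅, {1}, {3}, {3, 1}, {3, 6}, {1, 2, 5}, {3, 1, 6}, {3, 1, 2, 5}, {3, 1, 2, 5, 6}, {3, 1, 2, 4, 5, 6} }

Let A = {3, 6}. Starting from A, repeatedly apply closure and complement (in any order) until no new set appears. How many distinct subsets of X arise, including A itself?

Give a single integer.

X∖A={1, 2, 4, 5}, int(X∖A)={1, 2, 5}, hence cl(A)={3, 4, 6}
Orbit (k=closure, c=complement):
  1. A     = {3, 6}
  2. kA    = {3, 4, 6}
  3. cA    = {1, 2, 4, 5}
  4. ckA   = {1, 2, 5}
(closed under both — stop)

4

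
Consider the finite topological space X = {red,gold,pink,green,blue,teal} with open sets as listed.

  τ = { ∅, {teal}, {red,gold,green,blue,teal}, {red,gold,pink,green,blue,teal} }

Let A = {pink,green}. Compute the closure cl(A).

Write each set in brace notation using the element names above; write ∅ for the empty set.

{red,gold,pink,green,blue}

X∖A={red,gold,blue,teal}, int(X∖A)={teal}, hence cl(A)={red,gold,pink,green,blue}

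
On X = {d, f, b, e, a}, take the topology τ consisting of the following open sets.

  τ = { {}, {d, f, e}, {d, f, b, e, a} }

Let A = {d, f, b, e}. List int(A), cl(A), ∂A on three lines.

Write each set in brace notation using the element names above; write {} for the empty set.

opens ⊆ A: {}, {d, f, e}; union → int = {d, f, e}
complement {a}; its interior {}; cl(A) = X∖{} = {d, f, b, e, a}
boundary = {d, f, b, e, a} ∖ {d, f, e} = {b, a}

int(A) = {d, f, e}
cl(A)  = {d, f, b, e, a}
∂A     = {b, a}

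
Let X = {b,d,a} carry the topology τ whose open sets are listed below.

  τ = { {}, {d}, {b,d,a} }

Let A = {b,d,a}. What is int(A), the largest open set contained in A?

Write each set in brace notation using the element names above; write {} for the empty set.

U open, U⊆A: {}, {d}, {b,d,a}. int(A) = ⋃ = {b,d,a}

{b,d,a}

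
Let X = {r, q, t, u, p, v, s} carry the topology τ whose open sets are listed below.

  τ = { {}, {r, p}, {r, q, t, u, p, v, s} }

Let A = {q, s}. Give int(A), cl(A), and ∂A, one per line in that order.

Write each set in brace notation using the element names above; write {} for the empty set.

int(A) = {}
cl(A)  = {q, t, u, v, s}
∂A     = {q, t, u, v, s}

open subsets of A: {}; so int(A) = {}
closure: X∖int(X∖A) = X∖{r, p} = {q, t, u, v, s}
∂A = {q, t, u, v, s} minus {} = {q, t, u, v, s}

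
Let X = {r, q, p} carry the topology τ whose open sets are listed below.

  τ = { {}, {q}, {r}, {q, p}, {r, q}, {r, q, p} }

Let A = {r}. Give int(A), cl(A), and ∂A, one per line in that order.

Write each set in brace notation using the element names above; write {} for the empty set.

int(A) = {r}
cl(A)  = {r}
∂A     = {}

U open, U⊆A: {}, {r}. int(A) = ⋃ = {r}
X∖A={q, p}, int(X∖A)={q, p}, hence cl(A)={r}
∂A: remove int from cl → {}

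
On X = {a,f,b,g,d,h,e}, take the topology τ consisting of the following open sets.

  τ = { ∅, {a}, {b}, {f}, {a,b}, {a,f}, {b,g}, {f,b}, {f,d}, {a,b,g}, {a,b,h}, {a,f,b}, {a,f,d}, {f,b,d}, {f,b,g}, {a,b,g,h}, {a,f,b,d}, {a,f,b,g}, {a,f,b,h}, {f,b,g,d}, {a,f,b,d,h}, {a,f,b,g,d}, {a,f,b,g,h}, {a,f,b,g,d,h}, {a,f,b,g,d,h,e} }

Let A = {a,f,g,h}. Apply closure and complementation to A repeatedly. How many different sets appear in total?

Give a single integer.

10

X∖A={b,d,e}, int(X∖A)={b}, hence cl(A)={a,f,g,d,h,e}
Orbit (k=closure, c=complement):
  1. A     = {a,f,g,h}
  2. kA    = {a,f,g,d,h,e}
  3. cA    = {b,d,e}
  4. ckA   = {b}
  5. kcA   = {b,g,d,h,e}
  6. kckA  = {b,g,h,e}
  7. ckcA  = {a,f}
  8. ckckA = {a,f,d}
  9. kckcA = {a,f,d,h,e}
  10. ckckcA = {b,g}
(closed under both — stop)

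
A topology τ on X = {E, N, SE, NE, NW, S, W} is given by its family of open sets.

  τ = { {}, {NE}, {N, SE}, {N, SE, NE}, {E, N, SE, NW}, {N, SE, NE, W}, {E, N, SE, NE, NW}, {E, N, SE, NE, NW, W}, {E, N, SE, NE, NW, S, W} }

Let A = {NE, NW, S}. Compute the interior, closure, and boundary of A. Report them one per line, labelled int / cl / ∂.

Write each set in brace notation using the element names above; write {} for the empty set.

int(A) = {NE}
cl(A)  = {E, NE, NW, S, W}
∂A     = {E, NW, S, W}

interior: largest open inside A is {NE} (from {}, {NE})
cl via duality: int({E, N, SE, W}) = {N, SE}, so X∖{N, SE} = {E, NE, NW, S, W}
cl∖int = {E, NW, S, W}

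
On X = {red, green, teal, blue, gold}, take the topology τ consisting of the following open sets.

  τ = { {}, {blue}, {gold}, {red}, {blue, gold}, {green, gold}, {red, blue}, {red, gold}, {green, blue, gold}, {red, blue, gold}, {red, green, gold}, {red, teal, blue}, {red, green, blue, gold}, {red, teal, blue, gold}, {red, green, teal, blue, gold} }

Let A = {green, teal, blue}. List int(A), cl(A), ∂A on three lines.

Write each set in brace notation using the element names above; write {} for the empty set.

int(A) = {blue}
cl(A)  = {green, teal, blue}
∂A     = {green, teal}

open subsets of A: {}, {blue}; so int(A) = {blue}
closure: X∖int(X∖A) = X∖{red, gold} = {green, teal, blue}
∂A = {green, teal, blue} minus {blue} = {green, teal}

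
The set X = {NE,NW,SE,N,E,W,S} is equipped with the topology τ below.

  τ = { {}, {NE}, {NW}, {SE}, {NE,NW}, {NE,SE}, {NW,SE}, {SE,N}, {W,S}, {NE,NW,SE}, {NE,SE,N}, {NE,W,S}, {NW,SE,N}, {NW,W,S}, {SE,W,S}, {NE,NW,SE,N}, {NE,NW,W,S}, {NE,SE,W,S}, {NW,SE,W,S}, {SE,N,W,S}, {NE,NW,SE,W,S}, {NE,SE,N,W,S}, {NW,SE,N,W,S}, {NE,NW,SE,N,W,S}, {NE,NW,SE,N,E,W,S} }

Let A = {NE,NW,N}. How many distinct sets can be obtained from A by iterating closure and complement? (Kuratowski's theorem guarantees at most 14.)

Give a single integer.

8

cl via duality: int({SE,E,W,S}) = {SE,W,S}, so X∖{SE,W,S} = {NE,NW,N,E}
Write k for closure, c for complement:
  1. A     = {NE,NW,N}
  2. kA    = {NE,NW,N,E}
  3. cA    = {SE,E,W,S}
  4. ckA   = {SE,W,S}
  5. kcA   = {SE,N,E,W,S}
  6. ckcA  = {NE,NW}
  7. kckcA = {NE,NW,E}
  8. ckckcA = {SE,N,W,S}
applying k or c yields no new set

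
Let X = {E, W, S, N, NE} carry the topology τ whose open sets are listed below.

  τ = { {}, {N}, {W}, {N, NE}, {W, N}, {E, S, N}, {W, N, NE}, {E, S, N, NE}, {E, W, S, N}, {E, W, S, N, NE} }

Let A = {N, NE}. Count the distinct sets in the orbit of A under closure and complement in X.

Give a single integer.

X∖A={E, W, S}, int(X∖A)={W}, hence cl(A)={E, S, N, NE}
Orbit (k=closure, c=complement):
  1. A     = {N, NE}
  2. kA    = {E, S, N, NE}
  3. cA    = {E, W, S}
  4. ckA   = {W}
(closed under both — stop)

4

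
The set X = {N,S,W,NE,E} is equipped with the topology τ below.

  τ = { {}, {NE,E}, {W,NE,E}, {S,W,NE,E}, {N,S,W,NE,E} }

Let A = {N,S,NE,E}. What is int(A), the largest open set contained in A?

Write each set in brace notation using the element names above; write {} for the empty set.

{NE,E}

open subsets of A: {}, {NE,E}; so int(A) = {NE,E}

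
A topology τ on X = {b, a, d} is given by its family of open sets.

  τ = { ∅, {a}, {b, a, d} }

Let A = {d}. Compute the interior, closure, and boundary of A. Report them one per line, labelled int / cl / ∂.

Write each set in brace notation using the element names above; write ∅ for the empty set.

int(A) = ∅
cl(A)  = {b, d}
∂A     = {b, d}

interior: largest open inside A is ∅ (from ∅)
cl via duality: int({b, a}) = {a}, so X∖{a} = {b, d}
cl∖int = {b, d}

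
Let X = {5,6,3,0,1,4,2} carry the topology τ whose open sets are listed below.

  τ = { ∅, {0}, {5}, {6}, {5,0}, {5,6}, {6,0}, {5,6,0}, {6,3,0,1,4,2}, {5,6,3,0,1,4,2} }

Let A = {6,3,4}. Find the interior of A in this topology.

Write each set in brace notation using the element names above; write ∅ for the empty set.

interior: largest open inside A is {6} (from ∅, {6})

{6}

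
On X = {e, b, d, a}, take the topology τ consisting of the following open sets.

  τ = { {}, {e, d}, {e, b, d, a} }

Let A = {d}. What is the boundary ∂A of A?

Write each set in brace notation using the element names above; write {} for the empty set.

opens ⊆ A: {}; union → int = {}
complement {e, b, a}; its interior {}; cl(A) = X∖{} = {e, b, d, a}
boundary = {e, b, d, a} ∖ {} = {e, b, d, a}

{e, b, d, a}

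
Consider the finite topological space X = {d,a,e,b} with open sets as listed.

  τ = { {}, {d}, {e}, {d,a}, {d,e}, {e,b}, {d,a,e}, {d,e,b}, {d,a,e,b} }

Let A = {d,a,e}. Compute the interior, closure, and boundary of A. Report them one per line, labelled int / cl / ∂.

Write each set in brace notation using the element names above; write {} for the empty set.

int(A) = {d,a,e}
cl(A)  = {d,a,e,b}
∂A     = {b}

U open, U⊆A: {}, {e}, {d}, {d,e}, {d,a}, {d,a,e}. int(A) = ⋃ = {d,a,e}
X∖A={b}, int(X∖A)={}, hence cl(A)={d,a,e,b}
∂A: remove int from cl → {b}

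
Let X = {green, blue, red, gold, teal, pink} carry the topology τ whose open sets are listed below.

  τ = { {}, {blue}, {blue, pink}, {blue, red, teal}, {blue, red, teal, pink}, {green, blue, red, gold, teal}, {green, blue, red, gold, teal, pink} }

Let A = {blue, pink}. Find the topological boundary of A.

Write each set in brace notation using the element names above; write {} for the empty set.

{green, red, gold, teal}

opens ⊆ A: {}, {blue}, {blue, pink}; union → int = {blue, pink}
complement {green, red, gold, teal}; its interior {}; cl(A) = X∖{} = {green, blue, red, gold, teal, pink}
boundary = {green, blue, red, gold, teal, pink} ∖ {blue, pink} = {green, red, gold, teal}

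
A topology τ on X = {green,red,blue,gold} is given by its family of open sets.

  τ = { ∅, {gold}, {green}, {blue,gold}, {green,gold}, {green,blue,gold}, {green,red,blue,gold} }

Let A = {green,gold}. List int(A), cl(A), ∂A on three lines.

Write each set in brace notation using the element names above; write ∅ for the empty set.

int(A) = {green,gold}
cl(A)  = {green,red,blue,gold}
∂A     = {red,blue}

U open, U⊆A: ∅, {gold}, {green}, {green,gold}. int(A) = ⋃ = {green,gold}
X∖A={red,blue}, int(X∖A)=∅, hence cl(A)={green,red,blue,gold}
∂A: remove int from cl → {red,blue}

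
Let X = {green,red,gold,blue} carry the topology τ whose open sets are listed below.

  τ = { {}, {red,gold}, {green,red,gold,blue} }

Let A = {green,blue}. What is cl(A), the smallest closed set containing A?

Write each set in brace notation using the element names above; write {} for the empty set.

{green,blue}

complement {red,gold}; its interior {red,gold}; cl(A) = X∖{red,gold} = {green,blue}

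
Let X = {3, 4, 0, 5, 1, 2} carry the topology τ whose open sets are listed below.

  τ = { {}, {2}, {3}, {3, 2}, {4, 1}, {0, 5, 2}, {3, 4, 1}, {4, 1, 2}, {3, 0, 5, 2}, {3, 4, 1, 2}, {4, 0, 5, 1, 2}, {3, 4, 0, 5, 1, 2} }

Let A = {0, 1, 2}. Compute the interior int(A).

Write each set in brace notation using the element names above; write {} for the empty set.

{2}

U open, U⊆A: {}, {2}. int(A) = ⋃ = {2}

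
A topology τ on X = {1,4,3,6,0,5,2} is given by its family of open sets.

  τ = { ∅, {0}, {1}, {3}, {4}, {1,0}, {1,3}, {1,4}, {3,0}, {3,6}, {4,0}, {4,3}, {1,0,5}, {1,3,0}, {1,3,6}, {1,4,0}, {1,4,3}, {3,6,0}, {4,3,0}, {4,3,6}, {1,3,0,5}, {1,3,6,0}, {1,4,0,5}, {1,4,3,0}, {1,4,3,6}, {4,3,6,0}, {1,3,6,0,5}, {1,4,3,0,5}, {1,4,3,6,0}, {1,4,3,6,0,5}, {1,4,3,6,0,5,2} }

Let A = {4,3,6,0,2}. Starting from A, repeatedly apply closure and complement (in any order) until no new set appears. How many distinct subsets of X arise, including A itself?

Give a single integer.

6

cl via duality: int({1,5}) = {1}, so X∖{1} = {4,3,6,0,5,2}
Write k for closure, c for complement:
  1. A     = {4,3,6,0,2}
  2. kA    = {4,3,6,0,5,2}
  3. cA    = {1,5}
  4. ckA   = {1}
  5. kcA   = {1,5,2}
  6. ckcA  = {4,3,6,0}
applying k or c yields no new set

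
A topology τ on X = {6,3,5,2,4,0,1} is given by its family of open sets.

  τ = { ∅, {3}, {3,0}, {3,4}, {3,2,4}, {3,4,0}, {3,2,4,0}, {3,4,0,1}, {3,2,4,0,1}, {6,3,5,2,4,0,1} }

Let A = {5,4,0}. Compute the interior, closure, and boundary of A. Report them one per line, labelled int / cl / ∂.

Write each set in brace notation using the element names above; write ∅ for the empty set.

int(A) = ∅
cl(A)  = {6,5,2,4,0,1}
∂A     = {6,5,2,4,0,1}

U open, U⊆A: ∅. int(A) = ⋃ = ∅
X∖A={6,3,2,1}, int(X∖A)={3}, hence cl(A)={6,5,2,4,0,1}
∂A: remove int from cl → {6,5,2,4,0,1}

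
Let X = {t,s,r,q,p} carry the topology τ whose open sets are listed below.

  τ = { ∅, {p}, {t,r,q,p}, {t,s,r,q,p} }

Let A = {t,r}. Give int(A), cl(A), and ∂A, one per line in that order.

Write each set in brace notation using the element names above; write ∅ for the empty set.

int(A) = ∅
cl(A)  = {t,s,r,q}
∂A     = {t,s,r,q}

opens ⊆ A: ∅; union → int = ∅
complement {s,q,p}; its interior {p}; cl(A) = X∖{p} = {t,s,r,q}
boundary = {t,s,r,q} ∖ ∅ = {t,s,r,q}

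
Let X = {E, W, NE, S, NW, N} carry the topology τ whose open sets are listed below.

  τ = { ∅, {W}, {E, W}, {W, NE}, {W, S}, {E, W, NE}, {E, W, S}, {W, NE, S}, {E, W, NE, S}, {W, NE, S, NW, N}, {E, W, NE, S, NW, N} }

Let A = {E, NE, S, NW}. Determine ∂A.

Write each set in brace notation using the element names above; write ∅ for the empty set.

interior: largest open inside A is ∅ (from ∅)
cl via duality: int({W, N}) = {W}, so X∖{W} = {E, NE, S, NW, N}
cl∖int = {E, NE, S, NW, N}

{E, NE, S, NW, N}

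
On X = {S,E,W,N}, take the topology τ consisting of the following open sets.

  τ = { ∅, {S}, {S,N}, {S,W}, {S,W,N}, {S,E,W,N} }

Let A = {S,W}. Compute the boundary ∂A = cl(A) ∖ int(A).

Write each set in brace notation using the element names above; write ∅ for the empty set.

U open, U⊆A: ∅, {S}, {S,W}. int(A) = ⋃ = {S,W}
X∖A={E,N}, int(X∖A)=∅, hence cl(A)={S,E,W,N}
∂A: remove int from cl → {E,N}

{E,N}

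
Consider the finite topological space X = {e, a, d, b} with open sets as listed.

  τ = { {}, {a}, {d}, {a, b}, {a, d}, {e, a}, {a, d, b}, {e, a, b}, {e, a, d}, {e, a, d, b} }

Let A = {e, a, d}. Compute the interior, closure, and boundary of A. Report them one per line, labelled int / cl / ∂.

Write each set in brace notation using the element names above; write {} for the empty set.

U open, U⊆A: {}, {d}, {a}, {e, a}, {a, d}, {e, a, d}. int(A) = ⋃ = {e, a, d}
X∖A={b}, int(X∖A)={}, hence cl(A)={e, a, d, b}
∂A: remove int from cl → {b}

int(A) = {e, a, d}
cl(A)  = {e, a, d, b}
∂A     = {b}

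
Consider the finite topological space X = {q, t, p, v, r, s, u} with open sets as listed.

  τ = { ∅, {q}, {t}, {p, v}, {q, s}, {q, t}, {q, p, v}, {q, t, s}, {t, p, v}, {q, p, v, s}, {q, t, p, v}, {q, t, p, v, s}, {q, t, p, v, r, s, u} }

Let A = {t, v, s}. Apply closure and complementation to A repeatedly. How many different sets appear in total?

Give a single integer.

cl via duality: int({q, p, r, u}) = {q}, so X∖{q} = {t, p, v, r, s, u}
Write k for closure, c for complement:
  1. A     = {t, v, s}
  2. kA    = {t, p, v, r, s, u}
  3. cA    = {q, p, r, u}
  4. ckA   = {q}
  5. kcA   = {q, p, v, r, s, u}
  6. kckA  = {q, r, s, u}
  7. ckcA  = {t}
  8. ckckA = {t, p, v}
  9. kckcA = {t, r, u}
  10. kckckA = {t, p, v, r, u}
  11. ckckcA = {q, p, v, s}
  12. ckckckA = {q, s}
applying k or c yields no new set

12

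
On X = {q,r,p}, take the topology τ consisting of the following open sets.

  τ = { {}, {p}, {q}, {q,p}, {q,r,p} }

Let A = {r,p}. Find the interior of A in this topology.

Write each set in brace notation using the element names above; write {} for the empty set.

opens ⊆ A: {}, {p}; union → int = {p}

{p}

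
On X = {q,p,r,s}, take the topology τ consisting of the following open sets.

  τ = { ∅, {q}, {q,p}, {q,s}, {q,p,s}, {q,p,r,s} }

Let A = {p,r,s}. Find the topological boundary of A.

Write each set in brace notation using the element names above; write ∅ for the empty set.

open subsets of A: ∅; so int(A) = ∅
closure: X∖int(X∖A) = X∖{q} = {p,r,s}
∂A = {p,r,s} minus ∅ = {p,r,s}

{p,r,s}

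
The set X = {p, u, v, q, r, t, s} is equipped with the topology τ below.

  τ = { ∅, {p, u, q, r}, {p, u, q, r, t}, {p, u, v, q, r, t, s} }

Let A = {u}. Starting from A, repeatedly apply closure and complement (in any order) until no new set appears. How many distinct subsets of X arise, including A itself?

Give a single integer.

4

cl via duality: int({p, v, q, r, t, s}) = ∅, so X∖∅ = {p, u, v, q, r, t, s}
Write k for closure, c for complement:
  1. A     = {u}
  2. kA    = {p, u, v, q, r, t, s}
  3. cA    = {p, v, q, r, t, s}
  4. ckA   = ∅
applying k or c yields no new set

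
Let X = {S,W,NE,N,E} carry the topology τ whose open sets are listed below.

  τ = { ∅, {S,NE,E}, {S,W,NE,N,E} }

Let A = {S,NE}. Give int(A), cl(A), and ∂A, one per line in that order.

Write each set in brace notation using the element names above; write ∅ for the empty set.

int(A) = ∅
cl(A)  = {S,W,NE,N,E}
∂A     = {S,W,NE,N,E}

interior: largest open inside A is ∅ (from ∅)
cl via duality: int({W,N,E}) = ∅, so X∖∅ = {S,W,NE,N,E}
cl∖int = {S,W,NE,N,E}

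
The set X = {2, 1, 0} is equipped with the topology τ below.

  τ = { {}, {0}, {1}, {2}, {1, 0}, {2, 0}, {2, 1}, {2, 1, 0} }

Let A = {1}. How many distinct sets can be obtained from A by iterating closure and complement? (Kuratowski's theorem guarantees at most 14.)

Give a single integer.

2

cl via duality: int({2, 0}) = {2, 0}, so X∖{2, 0} = {1}
Write k for closure, c for complement:
  1. A     = {1}
  2. cA    = {2, 0}
applying k or c yields no new set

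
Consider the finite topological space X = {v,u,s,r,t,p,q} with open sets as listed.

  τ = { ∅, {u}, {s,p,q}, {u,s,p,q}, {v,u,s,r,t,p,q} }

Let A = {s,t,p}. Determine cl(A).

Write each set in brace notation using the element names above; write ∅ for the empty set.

complement {v,u,r,q}; its interior {u}; cl(A) = X∖{u} = {v,s,r,t,p,q}

{v,s,r,t,p,q}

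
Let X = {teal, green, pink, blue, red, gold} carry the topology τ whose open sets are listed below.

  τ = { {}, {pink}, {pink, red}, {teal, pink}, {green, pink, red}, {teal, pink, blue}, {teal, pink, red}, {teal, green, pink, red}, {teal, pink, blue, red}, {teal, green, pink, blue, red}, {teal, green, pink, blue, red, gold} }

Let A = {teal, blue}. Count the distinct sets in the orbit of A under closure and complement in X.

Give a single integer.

cl via duality: int({green, pink, red, gold}) = {green, pink, red}, so X∖{green, pink, red} = {teal, blue, gold}
Write k for closure, c for complement:
  1. A     = {teal, blue}
  2. kA    = {teal, blue, gold}
  3. cA    = {green, pink, red, gold}
  4. ckA   = {green, pink, red}
  5. kcA   = {teal, green, pink, blue, red, gold}
  6. ckcA  = {}
applying k or c yields no new set

6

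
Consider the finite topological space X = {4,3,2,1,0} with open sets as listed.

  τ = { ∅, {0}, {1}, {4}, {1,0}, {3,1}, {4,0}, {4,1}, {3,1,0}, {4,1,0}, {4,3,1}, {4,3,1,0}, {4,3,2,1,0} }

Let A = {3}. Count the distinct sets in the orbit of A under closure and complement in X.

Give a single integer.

6

cl via duality: int({4,2,1,0}) = {4,1,0}, so X∖{4,1,0} = {3,2}
Write k for closure, c for complement:
  1. A     = {3}
  2. kA    = {3,2}
  3. cA    = {4,2,1,0}
  4. ckA   = {4,1,0}
  5. kcA   = {4,3,2,1,0}
  6. ckcA  = ∅
applying k or c yields no new set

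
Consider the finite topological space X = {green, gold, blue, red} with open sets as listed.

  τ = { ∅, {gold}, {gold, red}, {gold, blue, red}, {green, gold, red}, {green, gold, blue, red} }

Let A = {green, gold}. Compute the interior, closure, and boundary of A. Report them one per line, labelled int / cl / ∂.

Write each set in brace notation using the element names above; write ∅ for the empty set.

open subsets of A: ∅, {gold}; so int(A) = {gold}
closure: X∖int(X∖A) = X∖∅ = {green, gold, blue, red}
∂A = {green, gold, blue, red} minus {gold} = {green, blue, red}

int(A) = {gold}
cl(A)  = {green, gold, blue, red}
∂A     = {green, blue, red}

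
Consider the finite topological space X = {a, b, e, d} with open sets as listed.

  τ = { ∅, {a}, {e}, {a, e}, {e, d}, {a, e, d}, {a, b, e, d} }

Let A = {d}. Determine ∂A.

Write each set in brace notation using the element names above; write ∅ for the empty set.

open subsets of A: ∅; so int(A) = ∅
closure: X∖int(X∖A) = X∖{a, e} = {b, d}
∂A = {b, d} minus ∅ = {b, d}

{b, d}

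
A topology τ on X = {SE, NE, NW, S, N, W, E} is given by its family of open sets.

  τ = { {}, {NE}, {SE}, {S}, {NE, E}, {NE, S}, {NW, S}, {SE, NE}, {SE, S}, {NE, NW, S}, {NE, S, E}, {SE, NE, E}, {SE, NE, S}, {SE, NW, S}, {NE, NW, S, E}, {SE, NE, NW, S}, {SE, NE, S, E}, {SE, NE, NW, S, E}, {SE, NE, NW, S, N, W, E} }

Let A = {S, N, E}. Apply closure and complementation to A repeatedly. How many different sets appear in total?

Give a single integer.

10

complement {SE, NE, NW, W}; its interior {SE, NE}; cl(A) = X∖{SE, NE} = {NW, S, N, W, E}
With k = closure, c = complement:
  1. A     = {S, N, E}
  2. kA    = {NW, S, N, W, E}
  3. cA    = {SE, NE, NW, W}
  4. ckA   = {SE, NE}
  5. kcA   = {SE, NE, NW, N, W, E}
  6. kckA  = {SE, NE, N, W, E}
  7. ckcA  = {S}
  8. ckckA = {NW, S}
  9. kckcA = {NW, S, N, W}
  10. ckckcA = {SE, NE, E}
k, c of each give nothing new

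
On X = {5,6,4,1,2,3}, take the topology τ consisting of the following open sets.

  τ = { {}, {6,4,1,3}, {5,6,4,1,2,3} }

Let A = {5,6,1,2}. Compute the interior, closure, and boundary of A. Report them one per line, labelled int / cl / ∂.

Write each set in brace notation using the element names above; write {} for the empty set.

U open, U⊆A: {}. int(A) = ⋃ = {}
X∖A={4,3}, int(X∖A)={}, hence cl(A)={5,6,4,1,2,3}
∂A: remove int from cl → {5,6,4,1,2,3}

int(A) = {}
cl(A)  = {5,6,4,1,2,3}
∂A     = {5,6,4,1,2,3}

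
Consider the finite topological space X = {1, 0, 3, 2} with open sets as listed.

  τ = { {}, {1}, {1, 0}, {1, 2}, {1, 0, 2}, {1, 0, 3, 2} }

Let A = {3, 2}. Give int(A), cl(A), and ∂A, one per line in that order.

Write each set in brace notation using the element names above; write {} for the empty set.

int(A) = {}
cl(A)  = {3, 2}
∂A     = {3, 2}

opens ⊆ A: {}; union → int = {}
complement {1, 0}; its interior {1, 0}; cl(A) = X∖{1, 0} = {3, 2}
boundary = {3, 2} ∖ {} = {3, 2}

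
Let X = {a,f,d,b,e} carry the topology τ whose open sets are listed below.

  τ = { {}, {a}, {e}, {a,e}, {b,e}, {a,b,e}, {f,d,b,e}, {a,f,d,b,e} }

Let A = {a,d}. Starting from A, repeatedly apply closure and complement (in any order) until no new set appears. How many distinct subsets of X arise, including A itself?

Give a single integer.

6

cl via duality: int({f,b,e}) = {b,e}, so X∖{b,e} = {a,f,d}
Write k for closure, c for complement:
  1. A     = {a,d}
  2. kA    = {a,f,d}
  3. cA    = {f,b,e}
  4. ckA   = {b,e}
  5. kcA   = {f,d,b,e}
  6. ckcA  = {a}
applying k or c yields no new set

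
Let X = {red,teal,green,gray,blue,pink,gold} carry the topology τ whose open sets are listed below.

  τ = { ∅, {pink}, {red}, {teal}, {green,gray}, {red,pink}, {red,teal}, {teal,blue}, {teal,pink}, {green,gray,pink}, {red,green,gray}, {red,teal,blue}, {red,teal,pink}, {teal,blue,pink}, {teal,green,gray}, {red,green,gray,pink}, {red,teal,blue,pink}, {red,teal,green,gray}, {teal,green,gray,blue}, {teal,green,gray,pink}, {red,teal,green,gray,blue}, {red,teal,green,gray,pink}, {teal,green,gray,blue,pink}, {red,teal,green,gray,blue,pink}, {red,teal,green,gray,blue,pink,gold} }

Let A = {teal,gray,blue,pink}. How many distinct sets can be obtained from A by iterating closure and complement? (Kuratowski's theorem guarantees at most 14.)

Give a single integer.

cl via duality: int({red,green,gold}) = {red}, so X∖{red} = {teal,green,gray,blue,pink,gold}
Write k for closure, c for complement:
  1. A     = {teal,gray,blue,pink}
  2. kA    = {teal,green,gray,blue,pink,gold}
  3. cA    = {red,green,gold}
  4. ckA   = {red}
  5. kcA   = {red,green,gray,gold}
  6. kckA  = {red,gold}
  7. ckcA  = {teal,blue,pink}
  8. ckckA = {teal,green,gray,blue,pink}
  9. kckcA = {teal,blue,pink,gold}
  10. ckckcA = {red,green,gray}
applying k or c yields no new set

10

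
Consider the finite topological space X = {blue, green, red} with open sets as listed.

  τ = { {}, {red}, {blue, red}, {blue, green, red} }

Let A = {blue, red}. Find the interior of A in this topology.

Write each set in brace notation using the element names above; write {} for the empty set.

interior: largest open inside A is {blue, red} (from {}, {red}, {blue, red})

{blue, red}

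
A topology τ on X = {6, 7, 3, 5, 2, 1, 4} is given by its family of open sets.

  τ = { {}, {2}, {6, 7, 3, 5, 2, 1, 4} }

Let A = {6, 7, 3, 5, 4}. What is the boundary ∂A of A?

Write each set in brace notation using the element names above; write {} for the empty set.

U open, U⊆A: {}. int(A) = ⋃ = {}
X∖A={2, 1}, int(X∖A)={2}, hence cl(A)={6, 7, 3, 5, 1, 4}
∂A: remove int from cl → {6, 7, 3, 5, 1, 4}

{6, 7, 3, 5, 1, 4}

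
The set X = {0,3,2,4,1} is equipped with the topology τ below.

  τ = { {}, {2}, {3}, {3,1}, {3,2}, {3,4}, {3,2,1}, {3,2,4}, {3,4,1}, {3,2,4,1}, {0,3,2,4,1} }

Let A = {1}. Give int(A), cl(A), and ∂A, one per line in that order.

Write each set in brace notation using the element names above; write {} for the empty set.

opens ⊆ A: {}; union → int = {}
complement {0,3,2,4}; its interior {3,2,4}; cl(A) = X∖{3,2,4} = {0,1}
boundary = {0,1} ∖ {} = {0,1}

int(A) = {}
cl(A)  = {0,1}
∂A     = {0,1}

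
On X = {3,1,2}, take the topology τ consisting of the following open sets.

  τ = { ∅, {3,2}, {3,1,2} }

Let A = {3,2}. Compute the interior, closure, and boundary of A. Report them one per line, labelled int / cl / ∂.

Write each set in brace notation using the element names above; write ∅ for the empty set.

opens ⊆ A: ∅, {3,2}; union → int = {3,2}
complement {1}; its interior ∅; cl(A) = X∖∅ = {3,1,2}
boundary = {3,1,2} ∖ {3,2} = {1}

int(A) = {3,2}
cl(A)  = {3,1,2}
∂A     = {1}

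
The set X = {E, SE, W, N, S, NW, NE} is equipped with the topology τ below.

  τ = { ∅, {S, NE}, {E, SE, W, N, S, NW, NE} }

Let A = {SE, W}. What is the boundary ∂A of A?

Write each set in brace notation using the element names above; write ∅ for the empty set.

open subsets of A: ∅; so int(A) = ∅
closure: X∖int(X∖A) = X∖{S, NE} = {E, SE, W, N, NW}
∂A = {E, SE, W, N, NW} minus ∅ = {E, SE, W, N, NW}

{E, SE, W, N, NW}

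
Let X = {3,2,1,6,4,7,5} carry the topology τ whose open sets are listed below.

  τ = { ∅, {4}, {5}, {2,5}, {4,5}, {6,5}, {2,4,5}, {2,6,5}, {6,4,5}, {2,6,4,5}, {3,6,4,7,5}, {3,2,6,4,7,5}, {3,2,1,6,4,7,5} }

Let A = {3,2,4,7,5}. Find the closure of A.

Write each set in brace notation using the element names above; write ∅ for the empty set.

{3,2,1,6,4,7,5}

cl via duality: int({1,6}) = ∅, so X∖∅ = {3,2,1,6,4,7,5}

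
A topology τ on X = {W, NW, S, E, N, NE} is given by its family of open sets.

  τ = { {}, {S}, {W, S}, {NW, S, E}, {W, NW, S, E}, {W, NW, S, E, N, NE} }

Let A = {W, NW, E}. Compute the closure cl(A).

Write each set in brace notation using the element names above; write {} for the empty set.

X∖A={S, N, NE}, int(X∖A)={S}, hence cl(A)={W, NW, E, N, NE}

{W, NW, E, N, NE}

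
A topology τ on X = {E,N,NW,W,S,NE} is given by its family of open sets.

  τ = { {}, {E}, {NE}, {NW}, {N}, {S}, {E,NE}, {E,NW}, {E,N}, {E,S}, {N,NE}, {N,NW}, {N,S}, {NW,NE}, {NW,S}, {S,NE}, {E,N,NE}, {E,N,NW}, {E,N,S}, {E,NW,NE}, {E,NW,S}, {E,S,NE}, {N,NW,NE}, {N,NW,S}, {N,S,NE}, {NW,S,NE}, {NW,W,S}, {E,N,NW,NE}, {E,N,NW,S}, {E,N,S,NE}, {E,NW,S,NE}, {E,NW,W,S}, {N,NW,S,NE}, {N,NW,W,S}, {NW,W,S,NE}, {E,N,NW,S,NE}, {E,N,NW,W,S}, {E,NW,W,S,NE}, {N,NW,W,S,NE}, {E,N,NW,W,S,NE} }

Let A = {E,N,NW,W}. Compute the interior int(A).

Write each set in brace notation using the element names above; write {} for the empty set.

interior: largest open inside A is {E,N,NW} (from {}, {N}, {NW}, {E}, {E,NW}, {E,N}, {N,NW}, {E,N,NW})

{E,N,NW}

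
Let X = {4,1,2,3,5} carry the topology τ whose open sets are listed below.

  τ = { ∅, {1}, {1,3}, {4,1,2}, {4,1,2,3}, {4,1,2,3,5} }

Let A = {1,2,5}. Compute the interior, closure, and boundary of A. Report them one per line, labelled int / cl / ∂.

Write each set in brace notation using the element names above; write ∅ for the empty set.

int(A) = {1}
cl(A)  = {4,1,2,3,5}
∂A     = {4,2,3,5}

interior: largest open inside A is {1} (from ∅, {1})
cl via duality: int({4,3}) = ∅, so X∖∅ = {4,1,2,3,5}
cl∖int = {4,2,3,5}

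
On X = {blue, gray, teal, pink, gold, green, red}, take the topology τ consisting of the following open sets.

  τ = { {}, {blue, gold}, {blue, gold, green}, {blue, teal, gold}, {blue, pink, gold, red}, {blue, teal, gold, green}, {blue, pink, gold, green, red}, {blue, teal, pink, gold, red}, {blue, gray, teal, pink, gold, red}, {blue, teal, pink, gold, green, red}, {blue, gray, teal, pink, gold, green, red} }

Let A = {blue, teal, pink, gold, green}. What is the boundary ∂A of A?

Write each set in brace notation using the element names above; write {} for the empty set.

{gray, pink, red}

opens ⊆ A: {}, {blue, gold}, {blue, gold, green}, {blue, teal, gold}, {blue, teal, gold, green}; union → int = {blue, teal, gold, green}
complement {gray, red}; its interior {}; cl(A) = X∖{} = {blue, gray, teal, pink, gold, green, red}
boundary = {blue, gray, teal, pink, gold, green, red} ∖ {blue, teal, gold, green} = {gray, pink, red}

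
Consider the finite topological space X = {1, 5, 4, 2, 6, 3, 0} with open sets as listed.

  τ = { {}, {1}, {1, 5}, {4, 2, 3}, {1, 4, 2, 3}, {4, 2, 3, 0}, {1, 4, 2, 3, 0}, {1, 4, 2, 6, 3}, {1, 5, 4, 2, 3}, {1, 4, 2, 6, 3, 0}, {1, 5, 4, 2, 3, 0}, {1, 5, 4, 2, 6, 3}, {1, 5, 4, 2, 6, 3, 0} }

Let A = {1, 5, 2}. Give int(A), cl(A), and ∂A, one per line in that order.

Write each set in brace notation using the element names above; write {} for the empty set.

interior: largest open inside A is {1, 5} (from {}, {1}, {1, 5})
cl via duality: int({4, 6, 3, 0}) = {}, so X∖{} = {1, 5, 4, 2, 6, 3, 0}
cl∖int = {4, 2, 6, 3, 0}

int(A) = {1, 5}
cl(A)  = {1, 5, 4, 2, 6, 3, 0}
∂A     = {4, 2, 6, 3, 0}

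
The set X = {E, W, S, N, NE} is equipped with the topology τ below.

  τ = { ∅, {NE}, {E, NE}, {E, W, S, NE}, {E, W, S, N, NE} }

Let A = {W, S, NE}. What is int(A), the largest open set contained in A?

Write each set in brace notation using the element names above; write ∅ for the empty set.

open subsets of A: ∅, {NE}; so int(A) = {NE}

{NE}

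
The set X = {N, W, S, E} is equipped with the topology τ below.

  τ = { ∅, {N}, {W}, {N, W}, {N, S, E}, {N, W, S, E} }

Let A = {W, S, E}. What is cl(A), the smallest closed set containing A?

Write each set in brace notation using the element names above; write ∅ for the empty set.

{W, S, E}

complement {N}; its interior {N}; cl(A) = X∖{N} = {W, S, E}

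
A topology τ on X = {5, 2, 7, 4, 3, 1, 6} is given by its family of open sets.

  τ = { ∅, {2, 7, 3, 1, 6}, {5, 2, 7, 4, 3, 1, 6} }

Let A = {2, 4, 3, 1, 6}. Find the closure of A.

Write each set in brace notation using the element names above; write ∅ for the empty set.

{5, 2, 7, 4, 3, 1, 6}

closure: X∖int(X∖A) = X∖∅ = {5, 2, 7, 4, 3, 1, 6}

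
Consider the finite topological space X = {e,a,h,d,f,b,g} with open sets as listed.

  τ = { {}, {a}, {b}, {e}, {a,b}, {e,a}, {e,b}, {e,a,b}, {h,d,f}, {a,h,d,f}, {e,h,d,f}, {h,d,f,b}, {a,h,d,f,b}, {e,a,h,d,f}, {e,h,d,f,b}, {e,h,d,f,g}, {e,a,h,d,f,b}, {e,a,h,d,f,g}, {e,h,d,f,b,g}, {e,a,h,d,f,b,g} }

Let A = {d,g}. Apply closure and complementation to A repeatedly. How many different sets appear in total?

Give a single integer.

closure: X∖int(X∖A) = X∖{e,a,b} = {h,d,f,g}
Let k=closure and c=complement:
  1. A     = {d,g}
  2. kA    = {h,d,f,g}
  3. cA    = {e,a,h,f,b}
  4. ckA   = {e,a,b}
  5. kcA   = {e,a,h,d,f,b,g}
  6. kckA  = {e,a,b,g}
  7. ckcA  = {}
  8. ckckA = {h,d,f}
— saturated at 8

8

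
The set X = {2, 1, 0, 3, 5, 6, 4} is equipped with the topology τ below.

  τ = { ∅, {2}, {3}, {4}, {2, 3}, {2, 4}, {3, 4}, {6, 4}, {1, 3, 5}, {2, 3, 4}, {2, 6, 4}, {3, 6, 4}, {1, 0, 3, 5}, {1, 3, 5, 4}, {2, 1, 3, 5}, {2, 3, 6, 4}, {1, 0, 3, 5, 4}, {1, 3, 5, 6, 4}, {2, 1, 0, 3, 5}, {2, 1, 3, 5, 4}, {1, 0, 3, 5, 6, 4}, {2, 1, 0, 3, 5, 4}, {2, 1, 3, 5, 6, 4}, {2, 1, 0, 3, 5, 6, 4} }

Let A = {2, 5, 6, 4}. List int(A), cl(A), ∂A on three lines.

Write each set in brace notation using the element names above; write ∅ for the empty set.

U open, U⊆A: ∅, {4}, {2}, {2, 4}, {6, 4}, {2, 6, 4}. int(A) = ⋃ = {2, 6, 4}
X∖A={1, 0, 3}, int(X∖A)={3}, hence cl(A)={2, 1, 0, 5, 6, 4}
∂A: remove int from cl → {1, 0, 5}

int(A) = {2, 6, 4}
cl(A)  = {2, 1, 0, 5, 6, 4}
∂A     = {1, 0, 5}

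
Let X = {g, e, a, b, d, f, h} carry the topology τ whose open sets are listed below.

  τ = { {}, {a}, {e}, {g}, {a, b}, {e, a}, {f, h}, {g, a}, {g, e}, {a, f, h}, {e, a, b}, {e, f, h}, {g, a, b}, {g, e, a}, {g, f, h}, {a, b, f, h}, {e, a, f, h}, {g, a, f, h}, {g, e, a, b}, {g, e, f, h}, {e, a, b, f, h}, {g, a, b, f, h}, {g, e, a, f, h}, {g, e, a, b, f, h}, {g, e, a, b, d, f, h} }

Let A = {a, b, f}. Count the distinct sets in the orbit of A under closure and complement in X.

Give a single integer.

10

closure: X∖int(X∖A) = X∖{g, e} = {a, b, d, f, h}
Let k=closure and c=complement:
  1. A     = {a, b, f}
  2. kA    = {a, b, d, f, h}
  3. cA    = {g, e, d, h}
  4. ckA   = {g, e}
  5. kcA   = {g, e, d, f, h}
  6. kckA  = {g, e, d}
  7. ckcA  = {a, b}
  8. ckckA = {a, b, f, h}
  9. kckcA = {a, b, d}
  10. ckckcA = {g, e, f, h}
— saturated at 10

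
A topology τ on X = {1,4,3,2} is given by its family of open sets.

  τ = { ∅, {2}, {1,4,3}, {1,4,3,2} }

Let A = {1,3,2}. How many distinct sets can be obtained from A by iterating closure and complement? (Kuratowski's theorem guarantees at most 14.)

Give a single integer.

complement {4}; its interior ∅; cl(A) = X∖∅ = {1,4,3,2}
With k = closure, c = complement:
  1. A     = {1,3,2}
  2. kA    = {1,4,3,2}
  3. cA    = {4}
  4. ckA   = ∅
  5. kcA   = {1,4,3}
  6. ckcA  = {2}
k, c of each give nothing new

6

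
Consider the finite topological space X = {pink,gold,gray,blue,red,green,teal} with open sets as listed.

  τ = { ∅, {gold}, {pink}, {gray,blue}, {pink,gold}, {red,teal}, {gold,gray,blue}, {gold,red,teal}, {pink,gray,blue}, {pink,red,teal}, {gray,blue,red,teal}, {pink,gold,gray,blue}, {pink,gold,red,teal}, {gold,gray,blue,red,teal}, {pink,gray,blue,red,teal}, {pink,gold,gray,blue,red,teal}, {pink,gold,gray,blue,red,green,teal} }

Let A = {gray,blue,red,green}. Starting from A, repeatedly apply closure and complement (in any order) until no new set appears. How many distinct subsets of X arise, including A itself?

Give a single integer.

cl via duality: int({pink,gold,teal}) = {pink,gold}, so X∖{pink,gold} = {gray,blue,red,green,teal}
Write k for closure, c for complement:
  1. A     = {gray,blue,red,green}
  2. kA    = {gray,blue,red,green,teal}
  3. cA    = {pink,gold,teal}
  4. ckA   = {pink,gold}
  5. kcA   = {pink,gold,red,green,teal}
  6. kckA  = {pink,gold,green}
  7. ckcA  = {gray,blue}
  8. ckckA = {gray,blue,red,teal}
  9. kckcA = {gray,blue,green}
  10. ckckcA = {pink,gold,red,teal}
applying k or c yields no new set

10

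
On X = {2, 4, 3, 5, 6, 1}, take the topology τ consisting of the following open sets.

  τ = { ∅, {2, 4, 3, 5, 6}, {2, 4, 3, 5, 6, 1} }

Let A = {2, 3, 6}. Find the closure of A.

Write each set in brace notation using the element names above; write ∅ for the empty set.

{2, 4, 3, 5, 6, 1}

X∖A={4, 5, 1}, int(X∖A)=∅, hence cl(A)={2, 4, 3, 5, 6, 1}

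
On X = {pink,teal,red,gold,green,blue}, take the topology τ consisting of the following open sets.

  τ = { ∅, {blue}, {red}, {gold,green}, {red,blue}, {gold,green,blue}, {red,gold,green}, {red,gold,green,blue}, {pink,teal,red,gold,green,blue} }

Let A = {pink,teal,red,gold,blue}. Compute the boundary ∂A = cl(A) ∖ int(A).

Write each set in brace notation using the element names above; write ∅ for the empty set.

open subsets of A: ∅, {red}, {blue}, {red,blue}; so int(A) = {red,blue}
closure: X∖int(X∖A) = X∖∅ = {pink,teal,red,gold,green,blue}
∂A = {pink,teal,red,gold,green,blue} minus {red,blue} = {pink,teal,gold,green}

{pink,teal,gold,green}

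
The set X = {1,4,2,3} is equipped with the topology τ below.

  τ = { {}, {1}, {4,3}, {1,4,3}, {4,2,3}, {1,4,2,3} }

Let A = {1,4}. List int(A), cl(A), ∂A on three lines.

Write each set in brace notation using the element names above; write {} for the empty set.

U open, U⊆A: {}, {1}. int(A) = ⋃ = {1}
X∖A={2,3}, int(X∖A)={}, hence cl(A)={1,4,2,3}
∂A: remove int from cl → {4,2,3}

int(A) = {1}
cl(A)  = {1,4,2,3}
∂A     = {4,2,3}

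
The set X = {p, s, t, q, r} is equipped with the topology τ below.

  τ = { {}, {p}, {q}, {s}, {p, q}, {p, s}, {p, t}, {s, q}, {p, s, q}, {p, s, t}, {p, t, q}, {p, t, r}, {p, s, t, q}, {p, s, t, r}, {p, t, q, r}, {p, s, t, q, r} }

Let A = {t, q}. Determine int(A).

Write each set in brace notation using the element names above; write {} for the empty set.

{q}

opens ⊆ A: {}, {q}; union → int = {q}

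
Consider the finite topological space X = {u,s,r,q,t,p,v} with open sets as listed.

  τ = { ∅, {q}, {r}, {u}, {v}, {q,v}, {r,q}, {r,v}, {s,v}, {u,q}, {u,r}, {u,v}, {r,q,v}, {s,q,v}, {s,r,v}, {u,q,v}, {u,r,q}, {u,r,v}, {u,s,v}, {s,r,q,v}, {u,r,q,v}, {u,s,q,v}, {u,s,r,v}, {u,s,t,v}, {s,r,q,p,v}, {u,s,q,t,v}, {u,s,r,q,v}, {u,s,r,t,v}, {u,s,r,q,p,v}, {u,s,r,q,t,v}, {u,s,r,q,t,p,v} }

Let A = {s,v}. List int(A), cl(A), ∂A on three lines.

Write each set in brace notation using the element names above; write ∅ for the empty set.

int(A) = {s,v}
cl(A)  = {s,t,p,v}
∂A     = {t,p}

opens ⊆ A: ∅, {v}, {s,v}; union → int = {s,v}
complement {u,r,q,t,p}; its interior {u,r,q}; cl(A) = X∖{u,r,q} = {s,t,p,v}
boundary = {s,t,p,v} ∖ {s,v} = {t,p}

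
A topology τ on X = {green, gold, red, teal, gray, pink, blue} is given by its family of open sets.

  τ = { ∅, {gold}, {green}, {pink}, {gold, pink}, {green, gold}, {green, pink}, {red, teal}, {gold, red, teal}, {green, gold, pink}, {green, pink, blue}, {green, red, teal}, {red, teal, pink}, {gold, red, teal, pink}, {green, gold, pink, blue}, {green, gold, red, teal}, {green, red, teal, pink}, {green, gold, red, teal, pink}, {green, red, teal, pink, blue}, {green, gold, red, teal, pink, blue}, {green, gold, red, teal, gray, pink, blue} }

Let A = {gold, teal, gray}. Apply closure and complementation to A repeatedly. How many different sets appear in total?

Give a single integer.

closure: X∖int(X∖A) = X∖{green, pink, blue} = {gold, red, teal, gray}
Let k=closure and c=complement:
  1. A     = {gold, teal, gray}
  2. kA    = {gold, red, teal, gray}
  3. cA    = {green, red, pink, blue}
  4. ckA   = {green, pink, blue}
  5. kcA   = {green, red, teal, gray, pink, blue}
  6. kckA  = {green, gray, pink, blue}
  7. ckcA  = {gold}
  8. ckckA = {gold, red, teal}
  9. kckcA = {gold, gray}
  10. ckckcA = {green, red, teal, pink, blue}
— saturated at 10

10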